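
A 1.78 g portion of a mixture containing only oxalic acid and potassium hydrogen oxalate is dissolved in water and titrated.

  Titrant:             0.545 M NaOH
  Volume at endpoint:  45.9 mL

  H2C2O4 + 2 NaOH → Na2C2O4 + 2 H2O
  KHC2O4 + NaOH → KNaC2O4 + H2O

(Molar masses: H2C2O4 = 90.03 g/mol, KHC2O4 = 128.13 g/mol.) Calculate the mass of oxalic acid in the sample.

n(NaOH) = 0.0459 × 0.545 = 0.0250 mol
Let x = n(H2C2O4), y = n(KHC2O4).
Titrant: 2x + 1y = 0.0250;  mass: 90.03x + 128.13y = 1.78
Solving, x = 8.57 × 10^-3 mol, y = 7.87 × 10^-3 mol
mass of H2C2O4 = 8.57 × 10^-3 × 90.03 = 0.772 g

0.772 g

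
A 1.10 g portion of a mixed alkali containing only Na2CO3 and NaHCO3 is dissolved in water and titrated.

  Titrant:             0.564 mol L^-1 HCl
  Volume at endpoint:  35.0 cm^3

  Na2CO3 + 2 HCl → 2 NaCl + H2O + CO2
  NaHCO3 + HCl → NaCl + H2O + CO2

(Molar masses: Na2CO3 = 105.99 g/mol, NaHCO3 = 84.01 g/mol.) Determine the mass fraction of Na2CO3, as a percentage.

86.7 %

n(HCl) = 0.0350 × 0.564 = 0.0197 mol
Let x = n(Na2CO3), y = n(NaHCO3).
Titrant: 2x + 1y = 0.0197;  mass: 105.99x + 84.01y = 1.10
Solving, x = 9.00 × 10^-3 mol, y = 1.74 × 10^-3 mol
mass of Na2CO3 = 9.00 × 10^-3 × 105.99 = 0.954 g
% Na2CO3 = 0.954 / 1.10 × 100 = 86.7 %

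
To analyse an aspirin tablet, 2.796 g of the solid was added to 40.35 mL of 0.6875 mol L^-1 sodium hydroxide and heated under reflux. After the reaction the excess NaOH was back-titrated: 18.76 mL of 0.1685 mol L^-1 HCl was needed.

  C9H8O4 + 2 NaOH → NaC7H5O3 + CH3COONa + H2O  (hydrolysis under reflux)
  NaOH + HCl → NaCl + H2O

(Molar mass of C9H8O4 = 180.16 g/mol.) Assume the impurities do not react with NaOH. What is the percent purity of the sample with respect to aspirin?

n(NaOH) added = 0.04035 × 0.6875 = 0.02774 mol
n(HCl) used in back-titration = 0.01876 × 0.1685 = 3.161 × 10^-3 mol
n(NaOH) left over = 3.161 × 10^-3 mol (1:1 ratio)
n(NaOH) consumed by analyte = 0.02774 − 3.161 × 10^-3 = 0.02458 mol
From the 1:2 ratio, n(C9H8O4) = 1/2 × 0.02458 = 0.01229 mol
mass of C9H8O4 = 0.01229 × 180.16 = 2.214 g
% C9H8O4 = 2.214 / 2.796 × 100 = 79.19 %

79.19 %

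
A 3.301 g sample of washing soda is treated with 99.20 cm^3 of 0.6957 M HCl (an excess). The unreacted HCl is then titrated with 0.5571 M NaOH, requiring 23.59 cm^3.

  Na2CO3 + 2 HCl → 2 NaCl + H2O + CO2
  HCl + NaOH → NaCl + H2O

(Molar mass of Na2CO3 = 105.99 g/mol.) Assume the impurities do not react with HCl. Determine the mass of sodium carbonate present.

2.961 g

n(HCl) added = 0.09920 × 0.6957 = 0.06901 mol
n(NaOH) used in back-titration = 0.02359 × 0.5571 = 0.01314 mol
n(HCl) left over = 0.01314 mol (1:1 ratio)
n(HCl) consumed by analyte = 0.06901 − 0.01314 = 0.05587 mol
From the 1:2 ratio, n(Na2CO3) = 1/2 × 0.05587 = 0.02794 mol
mass of Na2CO3 = 0.02794 × 105.99 = 2.961 g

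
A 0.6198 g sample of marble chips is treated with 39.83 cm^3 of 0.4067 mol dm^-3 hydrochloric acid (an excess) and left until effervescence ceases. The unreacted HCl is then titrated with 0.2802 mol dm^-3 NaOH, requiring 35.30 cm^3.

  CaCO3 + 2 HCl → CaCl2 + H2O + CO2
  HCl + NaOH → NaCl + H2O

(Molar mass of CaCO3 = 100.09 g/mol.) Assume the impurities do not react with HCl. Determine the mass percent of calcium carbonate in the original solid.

n(HCl) added = 0.03983 × 0.4067 = 0.01620 mol
n(NaOH) used in back-titration = 0.03530 × 0.2802 = 9.891 × 10^-3 mol
n(HCl) left over = 9.891 × 10^-3 mol (1:1 ratio)
n(HCl) consumed by analyte = 0.01620 − 9.891 × 10^-3 = 6.308 × 10^-3 mol
From the 1:2 ratio, n(CaCO3) = 1/2 × 6.308 × 10^-3 = 3.154 × 10^-3 mol
mass of CaCO3 = 3.154 × 10^-3 × 100.09 = 0.3157 g
% CaCO3 = 0.3157 / 0.6198 × 100 = 50.93 %

50.93 %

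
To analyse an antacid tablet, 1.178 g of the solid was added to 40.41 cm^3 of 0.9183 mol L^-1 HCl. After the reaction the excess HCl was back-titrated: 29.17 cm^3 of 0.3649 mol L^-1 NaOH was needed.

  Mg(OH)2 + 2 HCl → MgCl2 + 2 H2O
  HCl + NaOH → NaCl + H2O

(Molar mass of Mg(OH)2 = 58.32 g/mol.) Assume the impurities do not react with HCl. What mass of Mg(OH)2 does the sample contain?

0.7717 g

n(HCl) added = 0.04041 × 0.9183 = 0.03711 mol
n(NaOH) used in back-titration = 0.02917 × 0.3649 = 0.01064 mol
n(HCl) left over = 0.01064 mol (1:1 ratio)
n(HCl) consumed by analyte = 0.03711 − 0.01064 = 0.02646 mol
From the 1:2 ratio, n(Mg(OH)2) = 1/2 × 0.02646 = 0.01323 mol
mass of Mg(OH)2 = 0.01323 × 58.32 = 0.7717 g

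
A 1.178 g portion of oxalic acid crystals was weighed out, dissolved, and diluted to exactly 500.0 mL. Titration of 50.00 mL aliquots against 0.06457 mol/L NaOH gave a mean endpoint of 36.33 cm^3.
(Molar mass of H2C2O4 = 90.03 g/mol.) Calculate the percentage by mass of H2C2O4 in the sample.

H2C2O4 + 2 NaOH → Na2C2O4 + 2 H2O
n(NaOH) per titration = 0.03633 × 0.06457 = 2.346 × 10^-3 mol
From the 1:2 ratio, n(H2C2O4) in each aliquot = 1/2 × 2.346 × 10^-3 = 1.173 × 10^-3 mol
n(H2C2O4) in the whole flask = 1.173 × 10^-3 × 500.0/50.00 = 0.01173 mol
mass of H2C2O4 = 0.01173 × 90.03 = 1.056 g
% H2C2O4 = 1.056 / 1.178 × 100 = 89.64 %

89.64 %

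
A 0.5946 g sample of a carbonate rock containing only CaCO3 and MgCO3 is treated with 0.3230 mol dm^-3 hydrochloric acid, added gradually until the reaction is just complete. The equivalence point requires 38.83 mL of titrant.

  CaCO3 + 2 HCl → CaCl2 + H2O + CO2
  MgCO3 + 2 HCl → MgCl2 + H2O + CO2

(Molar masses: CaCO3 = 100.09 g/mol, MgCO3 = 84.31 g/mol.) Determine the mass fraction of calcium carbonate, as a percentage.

70.29 %

n(HCl) = 0.03883 × 0.3230 = 0.01254 mol
Let x = n(CaCO3), y = n(MgCO3).
Titrant: 2x + 2y = 0.01254;  mass: 100.09x + 84.31y = 0.5946
Solving, x = 4.175 × 10^-3 mol, y = 2.096 × 10^-3 mol
mass of CaCO3 = 4.175 × 10^-3 × 100.09 = 0.4179 g
% CaCO3 = 0.4179 / 0.5946 × 100 = 70.29 %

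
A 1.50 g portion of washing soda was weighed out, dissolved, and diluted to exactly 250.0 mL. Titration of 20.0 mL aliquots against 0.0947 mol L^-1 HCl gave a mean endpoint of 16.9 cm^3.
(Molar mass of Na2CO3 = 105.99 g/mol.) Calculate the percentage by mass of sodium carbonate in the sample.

70.7 %

Na2CO3 + 2 HCl → 2 NaCl + H2O + CO2
n(HCl) per titration = 0.0169 × 0.0947 = 1.60 × 10^-3 mol
From the 1:2 ratio, n(Na2CO3) in each aliquot = 1/2 × 1.60 × 10^-3 = 8.00 × 10^-4 mol
n(Na2CO3) in the whole flask = 8.00 × 10^-4 × 250.0/20.0 = 0.0100 mol
mass of Na2CO3 = 0.0100 × 105.99 = 1.06 g
% Na2CO3 = 1.06 / 1.50 × 100 = 70.7 %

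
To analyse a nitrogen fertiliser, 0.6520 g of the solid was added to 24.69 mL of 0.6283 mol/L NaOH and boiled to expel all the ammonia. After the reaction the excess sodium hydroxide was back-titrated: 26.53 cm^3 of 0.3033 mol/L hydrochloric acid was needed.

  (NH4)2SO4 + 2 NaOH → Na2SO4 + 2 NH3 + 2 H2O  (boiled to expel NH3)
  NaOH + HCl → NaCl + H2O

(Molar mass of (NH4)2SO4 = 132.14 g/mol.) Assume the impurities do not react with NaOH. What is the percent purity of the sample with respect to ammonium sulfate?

75.66 %

n(NaOH) added = 0.02469 × 0.6283 = 0.01551 mol
n(HCl) used in back-titration = 0.02653 × 0.3033 = 8.047 × 10^-3 mol
n(NaOH) left over = 8.047 × 10^-3 mol (1:1 ratio)
n(NaOH) consumed by analyte = 0.01551 − 8.047 × 10^-3 = 7.466 × 10^-3 mol
From the 1:2 ratio, n((NH4)2SO4) = 1/2 × 7.466 × 10^-3 = 3.733 × 10^-3 mol
mass of (NH4)2SO4 = 3.733 × 10^-3 × 132.14 = 0.4933 g
% (NH4)2SO4 = 0.4933 / 0.6520 × 100 = 75.66 %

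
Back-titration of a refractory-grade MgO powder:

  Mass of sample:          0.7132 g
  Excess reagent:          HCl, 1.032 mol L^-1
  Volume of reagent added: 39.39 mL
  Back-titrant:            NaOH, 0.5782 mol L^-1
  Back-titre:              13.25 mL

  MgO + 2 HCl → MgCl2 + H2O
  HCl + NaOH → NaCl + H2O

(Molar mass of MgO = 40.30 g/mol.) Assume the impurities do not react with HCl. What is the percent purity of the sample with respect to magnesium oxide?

n(HCl) added = 0.03939 × 1.032 = 0.04065 mol
n(NaOH) used in back-titration = 0.01325 × 0.5782 = 7.661 × 10^-3 mol
n(HCl) left over = 7.661 × 10^-3 mol (1:1 ratio)
n(HCl) consumed by analyte = 0.04065 − 7.661 × 10^-3 = 0.03299 mol
From the 1:2 ratio, n(MgO) = 1/2 × 0.03299 = 0.01649 mol
mass of MgO = 0.01649 × 40.30 = 0.6647 g
% MgO = 0.6647 / 0.7132 × 100 = 93.20 %

93.20 %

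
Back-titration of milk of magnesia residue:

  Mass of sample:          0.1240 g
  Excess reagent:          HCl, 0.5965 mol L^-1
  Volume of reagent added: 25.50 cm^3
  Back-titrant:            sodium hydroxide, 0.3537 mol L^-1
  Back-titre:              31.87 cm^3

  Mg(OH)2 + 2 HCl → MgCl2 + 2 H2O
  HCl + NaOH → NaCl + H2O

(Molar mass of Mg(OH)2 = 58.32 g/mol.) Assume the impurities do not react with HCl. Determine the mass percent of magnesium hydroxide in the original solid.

n(HCl) added = 0.02550 × 0.5965 = 0.01521 mol
n(NaOH) used in back-titration = 0.03187 × 0.3537 = 0.01127 mol
n(HCl) left over = 0.01127 mol (1:1 ratio)
n(HCl) consumed by analyte = 0.01521 − 0.01127 = 3.938 × 10^-3 mol
From the 1:2 ratio, n(Mg(OH)2) = 1/2 × 3.938 × 10^-3 = 1.969 × 10^-3 mol
mass of Mg(OH)2 = 1.969 × 10^-3 × 58.32 = 0.1148 g
% Mg(OH)2 = 0.1148 / 0.1240 × 100 = 92.61 %

92.61 %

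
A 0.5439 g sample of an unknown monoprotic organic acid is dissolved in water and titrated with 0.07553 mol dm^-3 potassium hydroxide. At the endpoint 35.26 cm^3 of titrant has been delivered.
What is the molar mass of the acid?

n(KOH) = 0.03526 L × 0.07553 mol/L = 2.663 × 10^-3 mol
n(HA) = 2.663 × 10^-3 mol (1:1 ratio)
M = m / n = 0.5439 g / 2.663 × 10^-3 mol = 204.2 g/mol

204.2 g/mol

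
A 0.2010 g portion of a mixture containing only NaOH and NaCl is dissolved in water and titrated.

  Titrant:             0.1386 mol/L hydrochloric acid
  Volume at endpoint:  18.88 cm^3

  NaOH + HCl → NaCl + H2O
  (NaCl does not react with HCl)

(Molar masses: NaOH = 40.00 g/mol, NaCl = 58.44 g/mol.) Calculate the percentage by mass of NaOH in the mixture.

52.07 %

n(HCl) = 0.01888 × 0.1386 = 2.617 × 10^-3 mol
Let x = n(NaOH), y = n(NaCl).
Titrant: 1x = 2.617 × 10^-3;  mass: 40.00x + 58.44y = 0.2010
Solving, x = 2.617 × 10^-3 mol, y = 1.648 × 10^-3 mol
mass of NaOH = 2.617 × 10^-3 × 40.00 = 0.1047 g
% NaOH = 0.1047 / 0.2010 × 100 = 52.07 %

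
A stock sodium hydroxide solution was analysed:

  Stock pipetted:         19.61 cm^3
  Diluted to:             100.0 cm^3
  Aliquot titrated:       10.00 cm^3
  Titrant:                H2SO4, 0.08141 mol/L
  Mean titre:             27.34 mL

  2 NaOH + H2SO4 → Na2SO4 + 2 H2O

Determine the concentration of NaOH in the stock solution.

n(H2SO4) = 0.02734 × 0.08141 = 2.226 × 10^-3 mol
From the 2:1 ratio, n(NaOH) in the aliquot = 2/1 × 2.226 × 10^-3 = 4.451 × 10^-3 mol
[NaOH]_dilute = 4.451 × 10^-3 / 0.01000 = 0.4451 mol/L
Dilution factor = 100.0 / 19.61 = 5.099
[NaOH]_stock = 0.4451 × 5.099 = 2.270 mol/L

2.270 mol/L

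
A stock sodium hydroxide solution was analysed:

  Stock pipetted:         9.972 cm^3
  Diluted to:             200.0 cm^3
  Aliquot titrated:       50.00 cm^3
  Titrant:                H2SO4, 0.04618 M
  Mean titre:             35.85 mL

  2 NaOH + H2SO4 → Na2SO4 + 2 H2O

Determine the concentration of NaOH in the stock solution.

n(H2SO4) = 0.03585 × 0.04618 = 1.656 × 10^-3 mol
From the 2:1 ratio, n(NaOH) in the aliquot = 2/1 × 1.656 × 10^-3 = 3.311 × 10^-3 mol
[NaOH]_dilute = 3.311 × 10^-3 / 0.05000 = 0.06622 mol/L
Dilution factor = 200.0 / 9.972 = 20.06
[NaOH]_stock = 0.06622 × 20.06 = 1.328 mol/L

1.328 M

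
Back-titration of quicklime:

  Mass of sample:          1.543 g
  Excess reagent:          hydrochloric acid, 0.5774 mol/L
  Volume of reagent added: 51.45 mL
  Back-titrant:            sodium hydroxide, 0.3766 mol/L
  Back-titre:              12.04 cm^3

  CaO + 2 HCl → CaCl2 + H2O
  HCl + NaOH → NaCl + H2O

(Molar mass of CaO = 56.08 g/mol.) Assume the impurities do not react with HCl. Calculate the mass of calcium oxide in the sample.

n(HCl) added = 0.05145 × 0.5774 = 0.02971 mol
n(NaOH) used in back-titration = 0.01204 × 0.3766 = 4.534 × 10^-3 mol
n(HCl) left over = 4.534 × 10^-3 mol (1:1 ratio)
n(HCl) consumed by analyte = 0.02971 − 4.534 × 10^-3 = 0.02517 mol
From the 1:2 ratio, n(CaO) = 1/2 × 0.02517 = 0.01259 mol
mass of CaO = 0.01259 × 56.08 = 0.7058 g

0.7058 g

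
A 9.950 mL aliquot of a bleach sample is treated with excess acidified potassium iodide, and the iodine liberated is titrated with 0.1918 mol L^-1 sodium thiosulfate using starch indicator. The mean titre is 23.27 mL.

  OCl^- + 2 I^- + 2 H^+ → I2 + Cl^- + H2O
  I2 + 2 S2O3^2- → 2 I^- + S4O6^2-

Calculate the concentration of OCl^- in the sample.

n(S2O3^2-) = 0.02327 × 0.1918 = 4.463 × 10^-3 mol
n(I2) = n(S2O3^2-)/2 = 2.232 × 10^-3 mol
n(OCl^-) in the aliquot = 2.232 × 10^-3 mol (1:1 ratio)
[OCl^-] = 2.232 × 10^-3 / 0.009950 = 0.2243 mol/L

0.2243 mol/L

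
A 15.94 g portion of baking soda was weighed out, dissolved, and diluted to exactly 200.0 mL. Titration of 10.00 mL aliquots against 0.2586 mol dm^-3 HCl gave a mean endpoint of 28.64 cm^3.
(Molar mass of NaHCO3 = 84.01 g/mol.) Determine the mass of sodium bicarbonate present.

12.44 g

NaHCO3 + HCl → NaCl + H2O + CO2
n(HCl) per titration = 0.02864 × 0.2586 = 7.406 × 10^-3 mol
n(NaHCO3) in each aliquot = 7.406 × 10^-3 mol (1:1 ratio)
n(NaHCO3) in the whole flask = 7.406 × 10^-3 × 200.0/10.00 = 0.1481 mol
mass of NaHCO3 = 0.1481 × 84.01 = 12.44 g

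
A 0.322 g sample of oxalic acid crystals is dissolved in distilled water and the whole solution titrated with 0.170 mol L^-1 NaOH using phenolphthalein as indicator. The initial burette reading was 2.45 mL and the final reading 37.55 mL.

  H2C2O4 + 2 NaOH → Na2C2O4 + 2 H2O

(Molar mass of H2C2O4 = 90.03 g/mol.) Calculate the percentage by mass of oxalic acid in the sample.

83.4 %

n(NaOH) = 0.0351 L × 0.170 mol/L = 5.97 × 10^-3 mol
From the 1:2 ratio, n(H2C2O4) = 1/2 × 5.97 × 10^-3 = 2.98 × 10^-3 mol
mass of H2C2O4 = 2.98 × 10^-3 × 90.03 g/mol = 0.269 g
% H2C2O4 = 0.269 / 0.322 × 100 = 83.4 %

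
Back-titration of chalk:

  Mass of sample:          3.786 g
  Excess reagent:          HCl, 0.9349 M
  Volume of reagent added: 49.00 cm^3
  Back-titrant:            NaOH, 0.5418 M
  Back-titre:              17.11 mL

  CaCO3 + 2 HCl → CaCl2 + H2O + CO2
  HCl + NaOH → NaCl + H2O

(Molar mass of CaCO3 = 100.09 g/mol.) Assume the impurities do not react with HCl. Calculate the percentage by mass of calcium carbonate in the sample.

48.30 %

n(HCl) added = 0.04900 × 0.9349 = 0.04581 mol
n(NaOH) used in back-titration = 0.01711 × 0.5418 = 9.270 × 10^-3 mol
n(HCl) left over = 9.270 × 10^-3 mol (1:1 ratio)
n(HCl) consumed by analyte = 0.04581 − 9.270 × 10^-3 = 0.03654 mol
From the 1:2 ratio, n(CaCO3) = 1/2 × 0.03654 = 0.01827 mol
mass of CaCO3 = 0.01827 × 100.09 = 1.829 g
% CaCO3 = 1.829 / 3.786 × 100 = 48.30 %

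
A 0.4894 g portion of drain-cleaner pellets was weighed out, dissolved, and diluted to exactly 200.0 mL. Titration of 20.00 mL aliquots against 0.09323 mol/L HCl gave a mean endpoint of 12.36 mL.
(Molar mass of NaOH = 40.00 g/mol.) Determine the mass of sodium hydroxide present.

NaOH + HCl → NaCl + H2O
n(HCl) per titration = 0.01236 × 0.09323 = 1.152 × 10^-3 mol
n(NaOH) in each aliquot = 1.152 × 10^-3 mol (1:1 ratio)
n(NaOH) in the whole flask = 1.152 × 10^-3 × 200.0/20.00 = 0.01152 mol
mass of NaOH = 0.01152 × 40.00 = 0.4609 g

0.4609 g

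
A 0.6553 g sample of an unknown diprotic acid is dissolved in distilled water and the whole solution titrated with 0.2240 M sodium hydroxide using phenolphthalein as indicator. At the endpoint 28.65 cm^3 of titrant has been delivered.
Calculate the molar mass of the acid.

n(NaOH) = 0.02865 L × 0.2240 mol/L = 6.418 × 10^-3 mol
From the 1:2 ratio, n(H2A) = 1/2 × 6.418 × 10^-3 = 3.209 × 10^-3 mol
M = m / n = 0.6553 g / 3.209 × 10^-3 mol = 204.2 g/mol

204.2 g/mol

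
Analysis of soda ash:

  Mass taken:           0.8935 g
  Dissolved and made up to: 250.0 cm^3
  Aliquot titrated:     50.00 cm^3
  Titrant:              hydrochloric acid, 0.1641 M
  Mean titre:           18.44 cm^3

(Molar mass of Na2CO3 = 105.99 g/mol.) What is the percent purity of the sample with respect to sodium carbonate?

89.74 %

Na2CO3 + 2 HCl → 2 NaCl + H2O + CO2
n(HCl) per titration = 0.01844 × 0.1641 = 3.026 × 10^-3 mol
From the 1:2 ratio, n(Na2CO3) in each aliquot = 1/2 × 3.026 × 10^-3 = 1.513 × 10^-3 mol
n(Na2CO3) in the whole flask = 1.513 × 10^-3 × 250.0/50.00 = 7.565 × 10^-3 mol
mass of Na2CO3 = 7.565 × 10^-3 × 105.99 = 0.8018 g
% Na2CO3 = 0.8018 / 0.8935 × 100 = 89.74 %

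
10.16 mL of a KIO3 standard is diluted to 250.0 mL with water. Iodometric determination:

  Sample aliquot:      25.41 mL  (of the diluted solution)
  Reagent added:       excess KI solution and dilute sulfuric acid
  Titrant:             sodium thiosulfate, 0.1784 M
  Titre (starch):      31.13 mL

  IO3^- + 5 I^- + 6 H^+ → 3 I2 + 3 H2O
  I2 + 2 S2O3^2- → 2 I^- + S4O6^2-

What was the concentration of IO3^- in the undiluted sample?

0.8963 M

n(S2O3^2-) = 0.03113 × 0.1784 = 5.554 × 10^-3 mol
n(I2) = n(S2O3^2-)/2 = 2.777 × 10^-3 mol
From the 1:3 ratio, n(IO3^-) in the aliquot = 1/3 × 2.777 × 10^-3 = 9.256 × 10^-4 mol
[IO3^-]_dilute = 9.256 × 10^-4 / 0.02541 = 0.03643 mol/L
[IO3^-]_original = 0.03643 × 250.0/10.16 = 0.8963 mol/L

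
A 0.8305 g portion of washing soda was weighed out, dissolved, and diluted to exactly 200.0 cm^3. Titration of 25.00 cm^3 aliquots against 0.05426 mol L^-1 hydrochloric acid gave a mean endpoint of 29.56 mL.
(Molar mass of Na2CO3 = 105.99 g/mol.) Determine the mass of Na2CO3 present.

0.6800 g

Na2CO3 + 2 HCl → 2 NaCl + H2O + CO2
n(HCl) per titration = 0.02956 × 0.05426 = 1.604 × 10^-3 mol
From the 1:2 ratio, n(Na2CO3) in each aliquot = 1/2 × 1.604 × 10^-3 = 8.020 × 10^-4 mol
n(Na2CO3) in the whole flask = 8.020 × 10^-4 × 200.0/25.00 = 6.416 × 10^-3 mol
mass of Na2CO3 = 6.416 × 10^-3 × 105.99 = 0.6800 g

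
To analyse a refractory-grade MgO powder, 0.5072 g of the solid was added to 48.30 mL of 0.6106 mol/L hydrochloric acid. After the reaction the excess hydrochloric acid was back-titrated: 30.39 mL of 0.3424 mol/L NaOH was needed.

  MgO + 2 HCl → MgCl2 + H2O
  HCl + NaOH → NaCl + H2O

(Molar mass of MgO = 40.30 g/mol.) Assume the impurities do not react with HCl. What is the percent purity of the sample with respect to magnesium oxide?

n(HCl) added = 0.04830 × 0.6106 = 0.02949 mol
n(NaOH) used in back-titration = 0.03039 × 0.3424 = 0.01041 mol
n(HCl) left over = 0.01041 mol (1:1 ratio)
n(HCl) consumed by analyte = 0.02949 − 0.01041 = 0.01909 mol
From the 1:2 ratio, n(MgO) = 1/2 × 0.01909 = 9.543 × 10^-3 mol
mass of MgO = 9.543 × 10^-3 × 40.30 = 0.3846 g
% MgO = 0.3846 / 0.5072 × 100 = 75.83 %

75.83 %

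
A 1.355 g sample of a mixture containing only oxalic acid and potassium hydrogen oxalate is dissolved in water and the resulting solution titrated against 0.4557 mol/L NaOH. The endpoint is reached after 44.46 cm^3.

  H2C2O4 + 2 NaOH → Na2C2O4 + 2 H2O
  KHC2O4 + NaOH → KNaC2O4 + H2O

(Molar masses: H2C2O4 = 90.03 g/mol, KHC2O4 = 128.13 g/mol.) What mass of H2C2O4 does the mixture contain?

0.6721 g

n(NaOH) = 0.04446 × 0.4557 = 0.02026 mol
Let x = n(H2C2O4), y = n(KHC2O4).
Titrant: 2x + 1y = 0.02026;  mass: 90.03x + 128.13y = 1.355
Solving, x = 7.465 × 10^-3 mol, y = 5.330 × 10^-3 mol
mass of H2C2O4 = 7.465 × 10^-3 × 90.03 = 0.6721 g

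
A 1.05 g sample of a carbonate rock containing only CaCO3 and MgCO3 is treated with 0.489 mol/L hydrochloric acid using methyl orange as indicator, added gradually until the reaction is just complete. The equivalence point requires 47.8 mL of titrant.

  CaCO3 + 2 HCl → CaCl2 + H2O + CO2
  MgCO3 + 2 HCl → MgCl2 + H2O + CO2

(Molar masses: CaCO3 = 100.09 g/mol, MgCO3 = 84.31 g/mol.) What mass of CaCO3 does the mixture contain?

0.410 g

n(HCl) = 0.0478 × 0.489 = 0.0234 mol
Let x = n(CaCO3), y = n(MgCO3).
Titrant: 2x + 2y = 0.0234;  mass: 100.09x + 84.31y = 1.05
Solving, x = 4.10 × 10^-3 mol, y = 7.59 × 10^-3 mol
mass of CaCO3 = 4.10 × 10^-3 × 100.09 = 0.410 g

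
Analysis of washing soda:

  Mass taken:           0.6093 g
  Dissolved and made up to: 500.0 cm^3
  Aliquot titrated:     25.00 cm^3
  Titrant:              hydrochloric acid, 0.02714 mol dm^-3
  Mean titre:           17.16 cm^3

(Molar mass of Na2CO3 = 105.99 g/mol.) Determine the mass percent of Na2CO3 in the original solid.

81.01 %

Na2CO3 + 2 HCl → 2 NaCl + H2O + CO2
n(HCl) per titration = 0.01716 × 0.02714 = 4.657 × 10^-4 mol
From the 1:2 ratio, n(Na2CO3) in each aliquot = 1/2 × 4.657 × 10^-4 = 2.329 × 10^-4 mol
n(Na2CO3) in the whole flask = 2.329 × 10^-4 × 500.0/25.00 = 4.657 × 10^-3 mol
mass of Na2CO3 = 4.657 × 10^-3 × 105.99 = 0.4936 g
% Na2CO3 = 0.4936 / 0.6093 × 100 = 81.01 %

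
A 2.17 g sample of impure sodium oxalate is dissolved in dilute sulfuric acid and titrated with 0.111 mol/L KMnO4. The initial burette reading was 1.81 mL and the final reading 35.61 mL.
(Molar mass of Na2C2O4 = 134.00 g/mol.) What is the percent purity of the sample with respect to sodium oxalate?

57.9 %

2 MnO4^- + 5 C2O4^2- + 16 H^+ → 2 Mn^2+ + 10 CO2 + 8 H2O
n(KMnO4) = 0.0338 L × 0.111 mol/L = 3.75 × 10^-3 mol
From the 5:2 ratio, n(Na2C2O4) = 5/2 × 3.75 × 10^-3 = 9.38 × 10^-3 mol
mass of Na2C2O4 = 9.38 × 10^-3 × 134.00 g/mol = 1.26 g
% Na2C2O4 = 1.26 / 2.17 × 100 = 57.9 %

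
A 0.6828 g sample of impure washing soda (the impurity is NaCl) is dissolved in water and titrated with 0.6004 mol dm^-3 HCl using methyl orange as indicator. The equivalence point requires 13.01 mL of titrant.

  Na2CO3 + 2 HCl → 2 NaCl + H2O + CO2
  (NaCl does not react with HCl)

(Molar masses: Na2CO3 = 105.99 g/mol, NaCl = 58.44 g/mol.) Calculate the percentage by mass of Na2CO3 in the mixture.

n(HCl) = 0.01301 × 0.6004 = 7.811 × 10^-3 mol
Let x = n(Na2CO3), y = n(NaCl).
Titrant: 2x = 7.811 × 10^-3;  mass: 105.99x + 58.44y = 0.6828
Solving, x = 3.906 × 10^-3 mol, y = 4.600 × 10^-3 mol
mass of Na2CO3 = 3.906 × 10^-3 × 105.99 = 0.4140 g
% Na2CO3 = 0.4140 / 0.6828 × 100 = 60.63 %

60.63 %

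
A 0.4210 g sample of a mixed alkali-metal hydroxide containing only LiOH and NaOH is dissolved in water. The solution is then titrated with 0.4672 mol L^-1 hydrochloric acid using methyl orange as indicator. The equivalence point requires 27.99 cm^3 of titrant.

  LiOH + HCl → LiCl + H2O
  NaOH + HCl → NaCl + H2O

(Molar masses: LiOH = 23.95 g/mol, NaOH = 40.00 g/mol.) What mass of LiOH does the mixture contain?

0.1523 g

n(HCl) = 0.02799 × 0.4672 = 0.01308 mol
Let x = n(LiOH), y = n(NaOH).
Titrant: 1x + 1y = 0.01308;  mass: 23.95x + 40.00y = 0.4210
Solving, x = 6.360 × 10^-3 mol, y = 6.717 × 10^-3 mol
mass of LiOH = 6.360 × 10^-3 × 23.95 = 0.1523 g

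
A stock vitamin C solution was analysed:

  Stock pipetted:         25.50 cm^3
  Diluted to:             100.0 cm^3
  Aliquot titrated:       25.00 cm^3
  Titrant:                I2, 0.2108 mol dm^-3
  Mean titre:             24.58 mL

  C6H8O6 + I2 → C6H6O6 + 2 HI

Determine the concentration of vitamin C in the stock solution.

n(I2) = 0.02458 × 0.2108 = 5.181 × 10^-3 mol
n(C6H8O6) in the aliquot = 5.181 × 10^-3 mol (1:1 ratio)
[C6H8O6]_dilute = 5.181 × 10^-3 / 0.02500 = 0.2073 mol/L
Dilution factor = 100.0 / 25.50 = 3.922
[C6H8O6]_stock = 0.2073 × 3.922 = 0.8128 mol/L

0.8128 mol/L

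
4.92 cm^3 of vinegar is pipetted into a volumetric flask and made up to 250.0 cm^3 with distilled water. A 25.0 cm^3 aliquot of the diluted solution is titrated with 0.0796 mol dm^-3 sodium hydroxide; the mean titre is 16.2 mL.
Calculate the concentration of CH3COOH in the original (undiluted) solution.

2.62 mol/L

CH3COOH + NaOH → CH3COONa + H2O
n(NaOH) = 0.0162 × 0.0796 = 1.29 × 10^-3 mol
n(CH3COOH) in the aliquot = 1.29 × 10^-3 mol (1:1 ratio)
[CH3COOH]_dilute = 1.29 × 10^-3 / 0.0250 = 0.0516 mol/L
Dilution factor = 250.0 / 4.92 = 50.81
[CH3COOH]_stock = 0.0516 × 50.81 = 2.62 mol/L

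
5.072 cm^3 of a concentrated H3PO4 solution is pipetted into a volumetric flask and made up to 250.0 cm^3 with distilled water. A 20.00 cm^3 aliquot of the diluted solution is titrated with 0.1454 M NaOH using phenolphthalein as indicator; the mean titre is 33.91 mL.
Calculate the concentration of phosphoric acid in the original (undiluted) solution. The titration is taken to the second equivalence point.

H3PO4 + 2 NaOH → Na2HPO4 + 2 H2O
n(NaOH) = 0.03391 × 0.1454 = 4.931 × 10^-3 mol
From the 1:2 ratio, n(H3PO4) in the aliquot = 1/2 × 4.931 × 10^-3 = 2.465 × 10^-3 mol
[H3PO4]_dilute = 2.465 × 10^-3 / 0.02000 = 0.1233 mol/L
Dilution factor = 250.0 / 5.072 = 49.29
[H3PO4]_stock = 0.1233 × 49.29 = 6.076 mol/L

6.076 M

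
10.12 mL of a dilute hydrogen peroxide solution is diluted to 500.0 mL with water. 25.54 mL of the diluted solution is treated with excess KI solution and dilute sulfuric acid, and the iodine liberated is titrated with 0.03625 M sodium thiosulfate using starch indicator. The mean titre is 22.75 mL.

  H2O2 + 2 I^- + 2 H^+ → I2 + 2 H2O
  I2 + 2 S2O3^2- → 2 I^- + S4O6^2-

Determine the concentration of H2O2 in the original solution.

n(S2O3^2-) = 0.02275 × 0.03625 = 8.247 × 10^-4 mol
n(I2) = n(S2O3^2-)/2 = 4.123 × 10^-4 mol
n(H2O2) in the aliquot = 4.123 × 10^-4 mol (1:1 ratio)
[H2O2]_dilute = 4.123 × 10^-4 / 0.02554 = 0.01615 mol/L
[H2O2]_original = 0.01615 × 500.0/10.12 = 0.7977 mol/L

0.7977 M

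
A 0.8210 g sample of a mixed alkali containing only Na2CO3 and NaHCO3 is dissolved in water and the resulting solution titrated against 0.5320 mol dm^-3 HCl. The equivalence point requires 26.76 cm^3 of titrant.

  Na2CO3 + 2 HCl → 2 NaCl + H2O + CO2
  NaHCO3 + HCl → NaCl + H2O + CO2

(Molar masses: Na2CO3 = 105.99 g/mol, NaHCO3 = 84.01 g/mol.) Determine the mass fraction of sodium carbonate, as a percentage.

n(HCl) = 0.02676 × 0.5320 = 0.01424 mol
Let x = n(Na2CO3), y = n(NaHCO3).
Titrant: 2x + 1y = 0.01424;  mass: 105.99x + 84.01y = 0.8210
Solving, x = 6.045 × 10^-3 mol, y = 2.146 × 10^-3 mol
mass of Na2CO3 = 6.045 × 10^-3 × 105.99 = 0.6407 g
% Na2CO3 = 0.6407 / 0.8210 × 100 = 78.04 %

78.04 %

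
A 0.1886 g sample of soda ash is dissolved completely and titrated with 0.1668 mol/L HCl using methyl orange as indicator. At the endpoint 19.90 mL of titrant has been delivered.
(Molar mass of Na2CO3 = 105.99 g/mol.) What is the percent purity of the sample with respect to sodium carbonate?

93.27 %

Na2CO3 + 2 HCl → 2 NaCl + H2O + CO2
n(HCl) = 0.01990 L × 0.1668 mol/L = 3.319 × 10^-3 mol
From the 1:2 ratio, n(Na2CO3) = 1/2 × 3.319 × 10^-3 = 1.660 × 10^-3 mol
mass of Na2CO3 = 1.660 × 10^-3 × 105.99 g/mol = 0.1759 g
% Na2CO3 = 0.1759 / 0.1886 × 100 = 93.27 %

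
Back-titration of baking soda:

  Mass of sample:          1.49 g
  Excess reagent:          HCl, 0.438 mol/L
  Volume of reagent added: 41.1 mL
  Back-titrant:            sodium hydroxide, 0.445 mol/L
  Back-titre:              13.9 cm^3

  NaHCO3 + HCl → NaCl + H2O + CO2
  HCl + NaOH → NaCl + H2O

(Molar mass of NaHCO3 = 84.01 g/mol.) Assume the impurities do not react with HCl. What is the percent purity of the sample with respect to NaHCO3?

n(HCl) added = 0.0411 × 0.438 = 0.0180 mol
n(NaOH) used in back-titration = 0.0139 × 0.445 = 6.19 × 10^-3 mol
n(HCl) left over = 6.19 × 10^-3 mol (1:1 ratio)
n(HCl) consumed by analyte = 0.0180 − 6.19 × 10^-3 = 0.0118 mol
n(NaHCO3) = 0.0118 mol (1:1 ratio)
mass of NaHCO3 = 0.0118 × 84.01 = 0.993 g
% NaHCO3 = 0.993 / 1.49 × 100 = 66.6 %

66.6 %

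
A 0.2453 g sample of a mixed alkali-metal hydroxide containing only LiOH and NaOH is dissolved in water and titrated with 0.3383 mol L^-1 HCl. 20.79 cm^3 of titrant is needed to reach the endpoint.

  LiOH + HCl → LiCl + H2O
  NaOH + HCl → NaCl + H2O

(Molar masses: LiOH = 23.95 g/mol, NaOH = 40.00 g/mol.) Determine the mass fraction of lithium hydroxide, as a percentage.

21.92 %

n(HCl) = 0.02079 × 0.3383 = 7.033 × 10^-3 mol
Let x = n(LiOH), y = n(NaOH).
Titrant: 1x + 1y = 7.033 × 10^-3;  mass: 23.95x + 40.00y = 0.2453
Solving, x = 2.245 × 10^-3 mol, y = 4.788 × 10^-3 mol
mass of LiOH = 2.245 × 10^-3 × 23.95 = 0.05376 g
% LiOH = 0.05376 / 0.2453 × 100 = 21.92 %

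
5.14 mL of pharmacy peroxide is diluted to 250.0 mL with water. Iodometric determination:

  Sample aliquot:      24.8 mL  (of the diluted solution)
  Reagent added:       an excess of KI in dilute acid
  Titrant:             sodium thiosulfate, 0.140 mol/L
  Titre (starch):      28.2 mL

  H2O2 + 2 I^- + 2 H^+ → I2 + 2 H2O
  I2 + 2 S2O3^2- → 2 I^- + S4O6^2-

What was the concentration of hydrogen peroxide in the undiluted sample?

3.87 mol/L

n(S2O3^2-) = 0.0282 × 0.140 = 3.95 × 10^-3 mol
n(I2) = n(S2O3^2-)/2 = 1.97 × 10^-3 mol
n(H2O2) in the aliquot = 1.97 × 10^-3 mol (1:1 ratio)
[H2O2]_dilute = 1.97 × 10^-3 / 0.0248 = 0.0796 mol/L
[H2O2]_original = 0.0796 × 250.0/5.14 = 3.87 mol/L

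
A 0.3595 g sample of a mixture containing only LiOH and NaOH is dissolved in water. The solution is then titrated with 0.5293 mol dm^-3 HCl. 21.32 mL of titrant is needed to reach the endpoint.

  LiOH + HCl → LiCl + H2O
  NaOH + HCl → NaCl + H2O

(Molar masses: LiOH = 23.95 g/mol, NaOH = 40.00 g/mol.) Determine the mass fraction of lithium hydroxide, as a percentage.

n(HCl) = 0.02132 × 0.5293 = 0.01128 mol
Let x = n(LiOH), y = n(NaOH).
Titrant: 1x + 1y = 0.01128;  mass: 23.95x + 40.00y = 0.3595
Solving, x = 5.725 × 10^-3 mol, y = 5.560 × 10^-3 mol
mass of LiOH = 5.725 × 10^-3 × 23.95 = 0.1371 g
% LiOH = 0.1371 / 0.3595 × 100 = 38.14 %

38.14 %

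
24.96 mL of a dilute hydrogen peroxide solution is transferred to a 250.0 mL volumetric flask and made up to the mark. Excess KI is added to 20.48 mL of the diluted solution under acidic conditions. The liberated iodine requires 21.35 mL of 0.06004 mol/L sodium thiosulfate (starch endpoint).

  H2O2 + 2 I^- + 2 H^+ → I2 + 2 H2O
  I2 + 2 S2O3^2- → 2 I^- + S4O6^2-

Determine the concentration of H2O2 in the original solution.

0.3135 mol/L

n(S2O3^2-) = 0.02135 × 0.06004 = 1.282 × 10^-3 mol
n(I2) = n(S2O3^2-)/2 = 6.409 × 10^-4 mol
n(H2O2) in the aliquot = 6.409 × 10^-4 mol (1:1 ratio)
[H2O2]_dilute = 6.409 × 10^-4 / 0.02048 = 0.03130 mol/L
[H2O2]_original = 0.03130 × 250.0/24.96 = 0.3135 mol/L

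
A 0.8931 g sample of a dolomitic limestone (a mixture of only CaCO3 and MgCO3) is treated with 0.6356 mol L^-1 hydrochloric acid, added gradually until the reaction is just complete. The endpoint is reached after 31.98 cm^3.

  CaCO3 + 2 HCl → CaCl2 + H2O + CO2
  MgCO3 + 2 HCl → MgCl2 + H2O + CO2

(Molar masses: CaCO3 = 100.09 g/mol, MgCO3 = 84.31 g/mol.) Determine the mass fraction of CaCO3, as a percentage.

n(HCl) = 0.03198 × 0.6356 = 0.02033 mol
Let x = n(CaCO3), y = n(MgCO3).
Titrant: 2x + 2y = 0.02033;  mass: 100.09x + 84.31y = 0.8931
Solving, x = 2.296 × 10^-3 mol, y = 7.867 × 10^-3 mol
mass of CaCO3 = 2.296 × 10^-3 × 100.09 = 0.2298 g
% CaCO3 = 0.2298 / 0.8931 × 100 = 25.74 %

25.74 %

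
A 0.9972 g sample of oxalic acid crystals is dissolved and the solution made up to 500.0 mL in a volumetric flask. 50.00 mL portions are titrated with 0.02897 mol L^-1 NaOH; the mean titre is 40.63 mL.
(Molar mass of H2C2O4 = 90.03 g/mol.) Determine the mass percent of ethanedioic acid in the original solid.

H2C2O4 + 2 NaOH → Na2C2O4 + 2 H2O
n(NaOH) per titration = 0.04063 × 0.02897 = 1.177 × 10^-3 mol
From the 1:2 ratio, n(H2C2O4) in each aliquot = 1/2 × 1.177 × 10^-3 = 5.885 × 10^-4 mol
n(H2C2O4) in the whole flask = 5.885 × 10^-4 × 500.0/50.00 = 5.885 × 10^-3 mol
mass of H2C2O4 = 5.885 × 10^-3 × 90.03 = 0.5298 g
% H2C2O4 = 0.5298 / 0.9972 × 100 = 53.13 %

53.13 %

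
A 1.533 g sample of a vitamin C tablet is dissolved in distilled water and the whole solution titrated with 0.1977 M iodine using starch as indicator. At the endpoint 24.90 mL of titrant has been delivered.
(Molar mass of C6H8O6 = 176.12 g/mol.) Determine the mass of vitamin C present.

0.8670 g

C6H8O6 + I2 → C6H6O6 + 2 HI
n(I2) = 0.02490 L × 0.1977 mol/L = 4.923 × 10^-3 mol
n(C6H8O6) = 4.923 × 10^-3 mol (1:1 ratio)
mass of C6H8O6 = 4.923 × 10^-3 × 176.12 g/mol = 0.8670 g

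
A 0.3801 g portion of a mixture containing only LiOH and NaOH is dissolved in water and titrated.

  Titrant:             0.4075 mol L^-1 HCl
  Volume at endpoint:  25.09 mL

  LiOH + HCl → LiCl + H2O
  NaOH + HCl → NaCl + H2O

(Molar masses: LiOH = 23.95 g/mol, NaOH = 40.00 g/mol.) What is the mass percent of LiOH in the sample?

n(HCl) = 0.02509 × 0.4075 = 0.01022 mol
Let x = n(LiOH), y = n(NaOH).
Titrant: 1x + 1y = 0.01022;  mass: 23.95x + 40.00y = 0.3801
Solving, x = 1.799 × 10^-3 mol, y = 8.426 × 10^-3 mol
mass of LiOH = 1.799 × 10^-3 × 23.95 = 0.04308 g
% LiOH = 0.04308 / 0.3801 × 100 = 11.33 %

11.33 %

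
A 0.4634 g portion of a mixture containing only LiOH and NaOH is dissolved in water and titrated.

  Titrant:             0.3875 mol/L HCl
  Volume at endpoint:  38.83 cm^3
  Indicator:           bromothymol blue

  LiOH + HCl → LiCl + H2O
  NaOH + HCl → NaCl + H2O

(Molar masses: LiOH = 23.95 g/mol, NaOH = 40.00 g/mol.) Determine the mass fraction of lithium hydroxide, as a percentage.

44.59 %

n(HCl) = 0.03883 × 0.3875 = 0.01505 mol
Let x = n(LiOH), y = n(NaOH).
Titrant: 1x + 1y = 0.01505;  mass: 23.95x + 40.00y = 0.4634
Solving, x = 8.627 × 10^-3 mol, y = 6.420 × 10^-3 mol
mass of LiOH = 8.627 × 10^-3 × 23.95 = 0.2066 g
% LiOH = 0.2066 / 0.4634 × 100 = 44.59 %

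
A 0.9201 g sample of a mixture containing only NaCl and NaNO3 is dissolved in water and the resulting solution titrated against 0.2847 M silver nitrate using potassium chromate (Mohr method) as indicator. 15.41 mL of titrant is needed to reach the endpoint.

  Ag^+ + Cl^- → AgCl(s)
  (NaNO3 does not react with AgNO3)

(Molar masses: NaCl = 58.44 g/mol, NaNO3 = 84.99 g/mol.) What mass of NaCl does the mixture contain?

0.2564 g

n(AgNO3) = 0.01541 × 0.2847 = 4.387 × 10^-3 mol
Let x = n(NaCl), y = n(NaNO3).
Titrant: 1x = 4.387 × 10^-3;  mass: 58.44x + 84.99y = 0.9201
Solving, x = 4.387 × 10^-3 mol, y = 7.809 × 10^-3 mol
mass of NaCl = 4.387 × 10^-3 × 58.44 = 0.2564 g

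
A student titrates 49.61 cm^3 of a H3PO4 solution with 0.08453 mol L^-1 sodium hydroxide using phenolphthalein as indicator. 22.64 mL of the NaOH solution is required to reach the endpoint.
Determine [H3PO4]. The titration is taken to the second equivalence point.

0.01929 mol/L

H3PO4 + 2 NaOH → Na2HPO4 + 2 H2O
n(NaOH) = 0.02264 L × 0.08453 mol/L = 1.914 × 10^-3 mol
From the 1:2 mole ratio, n(H3PO4) = 1/2 × 1.914 × 10^-3 = 9.569 × 10^-4 mol
[H3PO4] = 9.569 × 10^-4 mol / 0.04961 L = 0.01929 mol/L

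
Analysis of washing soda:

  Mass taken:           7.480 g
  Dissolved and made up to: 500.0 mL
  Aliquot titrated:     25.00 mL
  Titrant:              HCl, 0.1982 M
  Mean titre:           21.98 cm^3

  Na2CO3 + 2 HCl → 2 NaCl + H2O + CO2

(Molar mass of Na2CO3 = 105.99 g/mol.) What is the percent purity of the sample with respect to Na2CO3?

n(HCl) per titration = 0.02198 × 0.1982 = 4.356 × 10^-3 mol
From the 1:2 ratio, n(Na2CO3) in each aliquot = 1/2 × 4.356 × 10^-3 = 2.178 × 10^-3 mol
n(Na2CO3) in the whole flask = 2.178 × 10^-3 × 500.0/25.00 = 0.04356 mol
mass of Na2CO3 = 0.04356 × 105.99 = 4.617 g
% Na2CO3 = 4.617 / 7.480 × 100 = 61.73 %

61.73 %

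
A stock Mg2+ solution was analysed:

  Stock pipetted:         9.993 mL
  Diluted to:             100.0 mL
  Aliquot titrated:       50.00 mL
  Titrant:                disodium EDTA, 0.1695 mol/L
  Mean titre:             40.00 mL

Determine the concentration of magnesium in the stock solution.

Mg^2+ + EDTA^4- → [Mg(EDTA)]^2-
n(EDTA) = 0.04000 × 0.1695 = 6.780 × 10^-3 mol
n(Mg2+) in the aliquot = 6.780 × 10^-3 mol (1:1 ratio)
[Mg2+]_dilute = 6.780 × 10^-3 / 0.05000 = 0.1356 mol/L
Dilution factor = 100.0 / 9.993 = 10.01
[Mg2+]_stock = 0.1356 × 10.01 = 1.357 mol/L

1.357 mol/L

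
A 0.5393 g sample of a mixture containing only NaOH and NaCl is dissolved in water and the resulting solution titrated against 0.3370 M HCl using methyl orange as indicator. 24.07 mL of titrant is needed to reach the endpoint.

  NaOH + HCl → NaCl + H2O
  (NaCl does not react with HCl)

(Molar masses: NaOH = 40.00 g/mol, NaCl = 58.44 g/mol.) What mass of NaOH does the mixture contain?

n(HCl) = 0.02407 × 0.3370 = 8.112 × 10^-3 mol
Let x = n(NaOH), y = n(NaCl).
Titrant: 1x = 8.112 × 10^-3;  mass: 40.00x + 58.44y = 0.5393
Solving, x = 8.112 × 10^-3 mol, y = 3.676 × 10^-3 mol
mass of NaOH = 8.112 × 10^-3 × 40.00 = 0.3245 g

0.3245 g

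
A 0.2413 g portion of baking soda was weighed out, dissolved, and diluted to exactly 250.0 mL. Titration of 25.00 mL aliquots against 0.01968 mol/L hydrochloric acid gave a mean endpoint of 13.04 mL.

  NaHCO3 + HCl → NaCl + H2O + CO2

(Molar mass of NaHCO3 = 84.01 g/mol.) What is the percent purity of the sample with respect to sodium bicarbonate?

n(HCl) per titration = 0.01304 × 0.01968 = 2.566 × 10^-4 mol
n(NaHCO3) in each aliquot = 2.566 × 10^-4 mol (1:1 ratio)
n(NaHCO3) in the whole flask = 2.566 × 10^-4 × 250.0/25.00 = 2.566 × 10^-3 mol
mass of NaHCO3 = 2.566 × 10^-3 × 84.01 = 0.2156 g
% NaHCO3 = 0.2156 / 0.2413 × 100 = 89.35 %

89.35 %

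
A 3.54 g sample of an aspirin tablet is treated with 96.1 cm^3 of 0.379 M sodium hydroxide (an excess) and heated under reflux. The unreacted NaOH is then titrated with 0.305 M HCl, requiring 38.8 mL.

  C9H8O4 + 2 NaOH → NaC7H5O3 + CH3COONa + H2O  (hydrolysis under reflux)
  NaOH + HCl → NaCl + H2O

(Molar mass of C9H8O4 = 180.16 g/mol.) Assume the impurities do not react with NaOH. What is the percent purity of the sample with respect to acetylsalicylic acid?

n(NaOH) added = 0.0961 × 0.379 = 0.0364 mol
n(HCl) used in back-titration = 0.0388 × 0.305 = 0.0118 mol
n(NaOH) left over = 0.0118 mol (1:1 ratio)
n(NaOH) consumed by analyte = 0.0364 − 0.0118 = 0.0246 mol
From the 1:2 ratio, n(C9H8O4) = 1/2 × 0.0246 = 0.0123 mol
mass of C9H8O4 = 0.0123 × 180.16 = 2.21 g
% C9H8O4 = 2.21 / 3.54 × 100 = 62.6 %

62.6 %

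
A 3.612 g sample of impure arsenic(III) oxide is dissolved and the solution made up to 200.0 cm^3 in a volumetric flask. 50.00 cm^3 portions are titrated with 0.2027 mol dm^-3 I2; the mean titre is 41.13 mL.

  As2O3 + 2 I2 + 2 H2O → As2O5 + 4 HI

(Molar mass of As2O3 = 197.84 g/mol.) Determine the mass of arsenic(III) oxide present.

n(I2) per titration = 0.04113 × 0.2027 = 8.337 × 10^-3 mol
From the 1:2 ratio, n(As2O3) in each aliquot = 1/2 × 8.337 × 10^-3 = 4.169 × 10^-3 mol
n(As2O3) in the whole flask = 4.169 × 10^-3 × 200.0/50.00 = 0.01667 mol
mass of As2O3 = 0.01667 × 197.84 = 3.299 g

3.299 g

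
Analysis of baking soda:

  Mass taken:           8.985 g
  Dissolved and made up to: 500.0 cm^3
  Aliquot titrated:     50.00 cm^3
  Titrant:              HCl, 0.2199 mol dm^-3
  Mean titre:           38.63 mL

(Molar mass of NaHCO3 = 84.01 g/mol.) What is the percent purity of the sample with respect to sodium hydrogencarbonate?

NaHCO3 + HCl → NaCl + H2O + CO2
n(HCl) per titration = 0.03863 × 0.2199 = 8.495 × 10^-3 mol
n(NaHCO3) in each aliquot = 8.495 × 10^-3 mol (1:1 ratio)
n(NaHCO3) in the whole flask = 8.495 × 10^-3 × 500.0/50.00 = 0.08495 mol
mass of NaHCO3 = 0.08495 × 84.01 = 7.136 g
% NaHCO3 = 7.136 / 8.985 × 100 = 79.43 %

79.43 %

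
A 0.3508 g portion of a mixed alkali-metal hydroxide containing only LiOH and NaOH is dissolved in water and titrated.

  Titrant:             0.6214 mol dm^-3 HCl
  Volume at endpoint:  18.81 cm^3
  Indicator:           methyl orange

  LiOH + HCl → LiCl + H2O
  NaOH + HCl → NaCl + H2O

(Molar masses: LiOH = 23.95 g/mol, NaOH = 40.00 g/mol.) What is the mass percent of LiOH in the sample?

49.66 %

n(HCl) = 0.01881 × 0.6214 = 0.01169 mol
Let x = n(LiOH), y = n(NaOH).
Titrant: 1x + 1y = 0.01169;  mass: 23.95x + 40.00y = 0.3508
Solving, x = 7.274 × 10^-3 mol, y = 4.415 × 10^-3 mol
mass of LiOH = 7.274 × 10^-3 × 23.95 = 0.1742 g
% LiOH = 0.1742 / 0.3508 × 100 = 49.66 %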